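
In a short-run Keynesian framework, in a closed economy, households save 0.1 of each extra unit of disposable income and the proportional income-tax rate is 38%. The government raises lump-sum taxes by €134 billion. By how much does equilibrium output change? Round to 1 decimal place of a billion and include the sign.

MPC = 1 − MPS = 1 − 0.1 = 0.9.
A lump-sum tax change of +€134 billion shifts disposable income by −€134 billion; first-round consumption changes by −c × ΔT = −0.9 × (+€134 billion) = −€120.6 billion.
Expenditure multiplier = 1/(1 − c(1−t)) = 1/(1 − 0.9×0.62) = 1/0.442 ≈ 2.262.
The tax multiplier is −c × k ≈ −2.036, so ΔY = k × (−c·ΔT) = (−€120.6 billion) / 0.442 ≈ −€272.9 billion.

−€272.9 billion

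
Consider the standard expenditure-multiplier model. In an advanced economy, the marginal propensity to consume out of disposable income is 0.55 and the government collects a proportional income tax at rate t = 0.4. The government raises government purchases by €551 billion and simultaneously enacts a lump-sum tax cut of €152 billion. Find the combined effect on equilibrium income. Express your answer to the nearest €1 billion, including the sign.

Expenditure multiplier = 1/(1 − c(1−t)) = 1/(1 − 0.55×0.6) = 1/0.67 ≈ 1.493.
ΔG contributes k·ΔG = (+€551 billion) / 0.67 ≈ +€822.4 billion.
ΔT of −€152 billion changes first-round spending by −c·ΔT = +€83.6 billion, contributing k·(−c·ΔT) = (+€83.6 billion) / 0.67 ≈ +€124.8 billion.
Net ΔY = k(ΔG − c·ΔT) = (+€634.6 billion) / 0.67 ≈ +€947 billion.

+€947 billion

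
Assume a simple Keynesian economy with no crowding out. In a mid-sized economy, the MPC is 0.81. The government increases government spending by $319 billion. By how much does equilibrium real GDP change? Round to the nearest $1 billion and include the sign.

+$1,679 billion

Spending multiplier = 1/(1 − MPC) = 1/(1 − 0.81) = 1/0.19 ≈ 5.263.
ΔY = k × ΔG = (+$319 billion) / 0.19 ≈ +$1,679 billion.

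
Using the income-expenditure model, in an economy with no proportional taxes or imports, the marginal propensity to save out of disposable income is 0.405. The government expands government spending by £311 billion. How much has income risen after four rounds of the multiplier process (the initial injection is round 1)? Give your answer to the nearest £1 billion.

£672 billion

MPC = 1 − MPS = 1 − 0.405 = 0.595.
Round 1 adds ΔG = £311 billion; each later round is MPC = 0.595 times the previous.
After 4 rounds: 311 + 185.045 + 110.101775 + 65.510556125 = ΔG·(1 − c^4)/(1 − c) = 311 × (1 − 0.125333700625)/0.405 ≈ £672 billion.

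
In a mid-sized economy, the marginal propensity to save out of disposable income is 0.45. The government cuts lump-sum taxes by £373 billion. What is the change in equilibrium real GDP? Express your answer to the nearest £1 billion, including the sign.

+£456 billion

MPC = 1 − MPS = 1 − 0.45 = 0.55.
A lump-sum tax change of −£373 billion shifts disposable income by +£373 billion; first-round consumption changes by −c × ΔT = −0.55 × (−£373 billion) = +£205.15 billion.
Expenditure multiplier = 1/(1 − MPC) = 1/(1 − 0.55) = 1/0.45 ≈ 2.222.
The tax multiplier is −c × k ≈ −1.222, so ΔY = k × (−c·ΔT) = (+£205.15 billion) / 0.45 ≈ +£456 billion.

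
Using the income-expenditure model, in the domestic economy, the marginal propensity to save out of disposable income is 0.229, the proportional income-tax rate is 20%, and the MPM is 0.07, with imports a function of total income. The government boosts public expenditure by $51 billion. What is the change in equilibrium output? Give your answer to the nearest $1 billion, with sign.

+$113 billion

MPC = 1 − MPS = 1 − 0.229 = 0.771.
Spending multiplier = 1/(1 − c(1−t) + m) = 1/(1 − 0.771×0.8 + 0.07) = 1/0.4532 ≈ 2.207.
ΔY = k × ΔG = (+$51 billion) / 0.4532 ≈ +$113 billion.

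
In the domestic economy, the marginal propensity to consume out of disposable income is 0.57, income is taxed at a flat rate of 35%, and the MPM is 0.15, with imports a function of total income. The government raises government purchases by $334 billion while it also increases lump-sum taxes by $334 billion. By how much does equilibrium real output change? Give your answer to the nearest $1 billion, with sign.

+$184 billion

Expenditure multiplier = 1/(1 − c(1−t) + m) = 1/(1 − 0.57×0.65 + 0.15) = 1/0.7795 ≈ 1.283.
ΔG contributes k·ΔG = (+$334 billion) / 0.7795 ≈ +$428.5 billion.
ΔT of +$334 billion changes first-round spending by −c·ΔT = −$190.38 billion, contributing k·(−c·ΔT) = (−$190.38 billion) / 0.7795 ≈ −$244.2 billion.
Net ΔY = k(ΔG − c·ΔT) = (+$143.62 billion) / 0.7795 ≈ +$184 billion.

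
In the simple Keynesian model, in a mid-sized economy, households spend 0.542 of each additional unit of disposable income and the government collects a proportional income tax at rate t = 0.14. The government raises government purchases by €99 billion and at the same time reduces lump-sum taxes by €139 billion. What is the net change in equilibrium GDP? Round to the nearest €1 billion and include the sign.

Expenditure multiplier = 1/(1 − c(1−t)) = 1/(1 − 0.542×0.86) = 1/0.53388 ≈ 1.873.
ΔG contributes k·ΔG = (+€99 billion) / 0.53388 ≈ +€185.4 billion.
ΔT of −€139 billion changes first-round spending by −c·ΔT = +€75.338 billion, contributing k·(−c·ΔT) = (+€75.338 billion) / 0.53388 ≈ +€141.1 billion.
Net ΔY = k(ΔG − c·ΔT) = (+€174.338 billion) / 0.53388 ≈ +€327 billion.

+€327 billion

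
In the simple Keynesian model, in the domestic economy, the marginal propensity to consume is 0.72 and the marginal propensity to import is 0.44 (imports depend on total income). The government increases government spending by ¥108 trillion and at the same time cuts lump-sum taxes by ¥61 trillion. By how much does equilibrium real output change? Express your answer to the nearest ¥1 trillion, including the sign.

Expenditure multiplier = 1/(1 − c + m) = 1/(1 − 0.72 + 0.44) = 1/0.72 ≈ 1.389.
ΔG contributes k·ΔG = (+¥108 trillion) / 0.72 = +¥150 trillion.
ΔT of −¥61 trillion changes first-round spending by −c·ΔT = +¥43.92 trillion, contributing k·(−c·ΔT) = (+¥43.92 trillion) / 0.72 = +¥61 trillion.
Net ΔY = k(ΔG − c·ΔT) = (+¥151.92 trillion) / 0.72 = +¥211 trillion.

+¥211 trillion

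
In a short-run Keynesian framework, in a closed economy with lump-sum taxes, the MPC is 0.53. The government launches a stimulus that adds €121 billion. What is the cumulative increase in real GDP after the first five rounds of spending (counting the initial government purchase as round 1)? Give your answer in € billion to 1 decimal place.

€246.7 billion

Round 1 adds ΔG = €121 billion; each later round is MPC = 0.53 times the previous.
After 5 rounds: 121 + 64.13 + 33.9889 + 18.014117 + 9.54748201 = ΔG·(1 − c^5)/(1 − c) = 121 × (1 − 0.0418195493)/0.47 ≈ €246.7 billion.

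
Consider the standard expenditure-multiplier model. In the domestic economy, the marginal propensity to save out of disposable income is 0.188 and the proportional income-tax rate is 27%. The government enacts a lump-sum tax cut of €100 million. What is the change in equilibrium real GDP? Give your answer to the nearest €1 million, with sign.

MPC = 1 − MPS = 1 − 0.188 = 0.812.
A lump-sum tax change of −€100 million shifts disposable income by +€100 million; first-round consumption changes by −c × ΔT = −0.812 × (−€100 million) = +€81.2 million.
Expenditure multiplier = 1/(1 − c(1−t)) = 1/(1 − 0.812×0.73) = 1/0.40724 ≈ 2.456.
The tax multiplier is −c × k ≈ −1.994, so ΔY = k × (−c·ΔT) = (+€81.2 million) / 0.40724 ≈ +€199 million.

+€199 million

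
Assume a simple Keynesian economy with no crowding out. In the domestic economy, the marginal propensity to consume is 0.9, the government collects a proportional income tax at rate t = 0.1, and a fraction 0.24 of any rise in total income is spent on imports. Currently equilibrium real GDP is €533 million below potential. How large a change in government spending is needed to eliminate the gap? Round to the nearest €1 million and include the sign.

Spending multiplier = 1/(1 − c(1−t) + m) = 1/(1 − 0.9×0.9 + 0.24) = 1/0.43 ≈ 2.326.
Need ΔY = +€533 million, so ΔG = ΔY/k = (+€533 million) × 0.43 ≈ +€229 million.
The government should increase government spending by €229 million.

+€229 million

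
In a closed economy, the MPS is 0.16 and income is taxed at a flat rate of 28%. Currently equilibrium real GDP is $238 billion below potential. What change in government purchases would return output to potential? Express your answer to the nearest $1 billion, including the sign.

MPC = 1 − MPS = 1 − 0.16 = 0.84.
Spending multiplier = 1/(1 − c(1−t)) = 1/(1 − 0.84×0.72) = 1/0.3952 ≈ 2.53.
Need ΔY = +$238 billion, so ΔG = ΔY/k = (+$238 billion) × 0.3952 ≈ +$94 billion.
The government should increase government purchases by $94 billion.

+$94 billion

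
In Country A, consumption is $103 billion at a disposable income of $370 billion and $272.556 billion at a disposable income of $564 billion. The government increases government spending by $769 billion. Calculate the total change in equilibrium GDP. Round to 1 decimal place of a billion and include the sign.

MPC = ΔC/ΔYd = (272.556 − 103)/(564 − 370) = 169.556/194 = 0.874.
Expenditure multiplier = 1/(1 − MPC) = 1/(1 − 0.874) = 1/0.126 ≈ 7.937.
ΔY = k × ΔG = (+$769 billion) / 0.126 ≈ +$6,103.2 billion.

+$6,103.2 billion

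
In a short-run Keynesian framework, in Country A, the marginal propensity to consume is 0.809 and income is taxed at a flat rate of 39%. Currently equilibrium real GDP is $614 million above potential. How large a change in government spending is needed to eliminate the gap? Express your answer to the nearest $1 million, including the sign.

Spending multiplier = 1/(1 − c(1−t)) = 1/(1 − 0.809×0.61) = 1/0.50651 ≈ 1.974.
Need ΔY = −$614 million, so ΔG = ΔY/k = (−$614 million) × 0.50651 ≈ −$311 million.
The government should cut government spending by $311 million.

−$311 million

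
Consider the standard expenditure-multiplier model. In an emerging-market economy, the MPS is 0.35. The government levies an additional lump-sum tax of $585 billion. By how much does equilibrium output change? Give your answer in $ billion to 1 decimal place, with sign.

−$1,086.4 billion

MPC = 1 − MPS = 1 − 0.35 = 0.65.
A lump-sum tax change of +$585 billion shifts disposable income by −$585 billion; first-round consumption changes by −c × ΔT = −0.65 × (+$585 billion) = −$380.25 billion.
Expenditure multiplier = 1/(1 − MPC) = 1/(1 − 0.65) = 1/0.35 ≈ 2.857.
The tax multiplier is −c × k ≈ −1.857, so ΔY = k × (−c·ΔT) = (−$380.25 billion) / 0.35 ≈ −$1,086.4 billion.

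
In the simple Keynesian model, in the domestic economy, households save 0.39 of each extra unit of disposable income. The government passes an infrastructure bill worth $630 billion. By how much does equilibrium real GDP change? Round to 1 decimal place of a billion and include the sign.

+$1,615.4 billion

MPC = 1 − MPS = 1 − 0.39 = 0.61.
Expenditure multiplier = 1/(1 − MPC) = 1/(1 − 0.61) = 1/0.39 ≈ 2.564.
ΔY = k × ΔG = (+$630 billion) / 0.39 ≈ +$1,615.4 billion.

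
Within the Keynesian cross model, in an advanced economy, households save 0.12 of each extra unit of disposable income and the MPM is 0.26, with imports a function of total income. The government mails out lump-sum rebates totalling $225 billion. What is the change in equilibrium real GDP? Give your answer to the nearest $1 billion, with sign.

+$521 billion

MPC = 1 − MPS = 1 − 0.12 = 0.88.
A lump-sum tax change of −$225 billion shifts disposable income by +$225 billion; first-round consumption changes by −c × ΔT = −0.88 × (−$225 billion) = +$198 billion.
Expenditure multiplier = 1/(1 − c + m) = 1/(1 − 0.88 + 0.26) = 1/0.38 ≈ 2.632.
The tax multiplier is −c × k ≈ −2.316, so ΔY = k × (−c·ΔT) = (+$198 billion) / 0.38 ≈ +$521 billion.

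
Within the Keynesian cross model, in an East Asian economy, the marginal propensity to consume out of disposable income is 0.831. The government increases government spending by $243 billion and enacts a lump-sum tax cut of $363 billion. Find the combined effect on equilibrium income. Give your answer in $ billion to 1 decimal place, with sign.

+$3,222.8 billion

Expenditure multiplier = 1/(1 − MPC) = 1/(1 − 0.831) = 1/0.169 ≈ 5.917.
ΔG contributes k·ΔG = (+$243 billion) / 0.169 ≈ +$1,437.9 billion.
ΔT of −$363 billion changes first-round spending by −c·ΔT = +$301.653 billion, contributing k·(−c·ΔT) = (+$301.653 billion) / 0.169 ≈ +$1,784.9 billion.
Net ΔY = k(ΔG − c·ΔT) = (+$544.653 billion) / 0.169 ≈ +$3,222.8 billion.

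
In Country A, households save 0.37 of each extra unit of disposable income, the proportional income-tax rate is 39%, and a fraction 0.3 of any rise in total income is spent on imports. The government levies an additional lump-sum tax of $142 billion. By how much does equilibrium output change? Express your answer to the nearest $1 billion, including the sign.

−$98 billion

MPC = 1 − MPS = 1 − 0.37 = 0.63.
A lump-sum tax change of +$142 billion shifts disposable income by −$142 billion; first-round consumption changes by −c × ΔT = −0.63 × (+$142 billion) = −$89.46 billion.
Expenditure multiplier = 1/(1 − c(1−t) + m) = 1/(1 − 0.63×0.61 + 0.3) = 1/0.9157 ≈ 1.092.
The tax multiplier is −c × k ≈ −0.688, so ΔY = k × (−c·ΔT) = (−$89.46 billion) / 0.9157 ≈ −$98 billion.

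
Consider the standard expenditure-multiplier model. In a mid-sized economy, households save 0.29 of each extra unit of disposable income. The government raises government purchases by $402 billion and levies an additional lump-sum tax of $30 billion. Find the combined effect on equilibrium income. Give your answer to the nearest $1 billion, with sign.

+$1,313 billion

MPC = 1 − MPS = 1 − 0.29 = 0.71.
Expenditure multiplier = 1/(1 − MPC) = 1/(1 − 0.71) = 1/0.29 ≈ 3.448.
ΔG contributes k·ΔG = (+$402 billion) / 0.29 ≈ +$1,386.2 billion.
ΔT of +$30 billion changes first-round spending by −c·ΔT = −$21.3 billion, contributing k·(−c·ΔT) = (−$21.3 billion) / 0.29 ≈ −$73.4 billion.
Net ΔY = k(ΔG − c·ΔT) = (+$380.7 billion) / 0.29 ≈ +$1,313 billion.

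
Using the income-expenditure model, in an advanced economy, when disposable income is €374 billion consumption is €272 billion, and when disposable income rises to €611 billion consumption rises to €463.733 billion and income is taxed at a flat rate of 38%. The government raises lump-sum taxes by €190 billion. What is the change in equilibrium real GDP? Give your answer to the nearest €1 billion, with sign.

−€308 billion

MPC = ΔC/ΔYd = (463.733 − 272)/(611 − 374) = 191.733/237 = 0.809.
A lump-sum tax change of +€190 billion shifts disposable income by −€190 billion; first-round consumption changes by −c × ΔT = −0.809 × (+€190 billion) = −€153.71 billion.
Expenditure multiplier = 1/(1 − c(1−t)) = 1/(1 − 0.809×0.62) = 1/0.49842 ≈ 2.006.
The tax multiplier is −c × k ≈ −1.623, so ΔY = k × (−c·ΔT) = (−€153.71 billion) / 0.49842 ≈ −€308 billion.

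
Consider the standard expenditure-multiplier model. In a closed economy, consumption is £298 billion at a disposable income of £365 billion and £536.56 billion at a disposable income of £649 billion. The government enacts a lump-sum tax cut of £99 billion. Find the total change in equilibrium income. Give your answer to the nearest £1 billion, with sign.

+£520 billion

MPC = ΔC/ΔYd = (536.56 − 298)/(649 − 365) = 238.56/284 = 0.84.
A lump-sum tax change of −£99 billion shifts disposable income by +£99 billion; first-round consumption changes by −c × ΔT = −0.84 × (−£99 billion) = +£83.16 billion.
Expenditure multiplier = 1/(1 − MPC) = 1/(1 − 0.84) = 1/0.16 = 6.25.
The tax multiplier is −c × k = −5.25, so ΔY = k × (−c·ΔT) = (+£83.16 billion) / 0.16 ≈ +£520 billion.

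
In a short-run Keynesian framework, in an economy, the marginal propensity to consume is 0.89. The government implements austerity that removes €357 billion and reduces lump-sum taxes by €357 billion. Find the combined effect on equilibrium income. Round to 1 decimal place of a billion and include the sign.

−€357.0 billion

Expenditure multiplier = 1/(1 − MPC) = 1/(1 − 0.89) = 1/0.11 ≈ 9.091.
ΔG contributes k·ΔG = (−€357 billion) / 0.11 ≈ −€3,245.5 billion.
ΔT of −€357 billion changes first-round spending by −c·ΔT = +€317.73 billion, contributing k·(−c·ΔT) = (+€317.73 billion) / 0.11 ≈ +€2,888.5 billion.
With ΔG = ΔT and no other leakages, the balanced-budget multiplier is 1, so ΔY = ΔG = −€357 billion.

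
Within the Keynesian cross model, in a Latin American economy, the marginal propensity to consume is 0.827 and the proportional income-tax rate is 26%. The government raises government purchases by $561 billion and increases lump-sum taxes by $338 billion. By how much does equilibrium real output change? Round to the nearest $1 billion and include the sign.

Expenditure multiplier = 1/(1 − c(1−t)) = 1/(1 − 0.827×0.74) = 1/0.38802 ≈ 2.577.
ΔG contributes k·ΔG = (+$561 billion) / 0.38802 ≈ +$1,445.8 billion.
ΔT of +$338 billion changes first-round spending by −c·ΔT = −$279.526 billion, contributing k·(−c·ΔT) = (−$279.526 billion) / 0.38802 ≈ −$720.4 billion.
Net ΔY = k(ΔG − c·ΔT) = (+$281.474 billion) / 0.38802 ≈ +$725 billion.

+$725 billion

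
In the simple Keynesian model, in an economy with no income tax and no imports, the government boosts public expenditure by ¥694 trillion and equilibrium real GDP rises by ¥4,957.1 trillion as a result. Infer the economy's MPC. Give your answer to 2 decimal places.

Implied spending multiplier k = ΔY/ΔG = 4,957.1/694 ≈ 7.1428.
Since k = 1/(1 − MPC), MPC = 1 − 1/k = 1 − ΔG/ΔY = 1 − 694/4,957.1 ≈ 0.86.

0.86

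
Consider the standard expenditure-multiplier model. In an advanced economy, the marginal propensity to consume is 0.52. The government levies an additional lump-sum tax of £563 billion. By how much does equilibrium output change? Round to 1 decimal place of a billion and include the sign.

−£609.9 billion

A lump-sum tax change of +£563 billion shifts disposable income by −£563 billion; first-round consumption changes by −c × ΔT = −0.52 × (+£563 billion) = −£292.76 billion.
Expenditure multiplier = 1/(1 − MPC) = 1/(1 − 0.52) = 1/0.48 ≈ 2.083.
The tax multiplier is −c × k ≈ −1.083, so ΔY = k × (−c·ΔT) = (−£292.76 billion) / 0.48 ≈ −£609.9 billion.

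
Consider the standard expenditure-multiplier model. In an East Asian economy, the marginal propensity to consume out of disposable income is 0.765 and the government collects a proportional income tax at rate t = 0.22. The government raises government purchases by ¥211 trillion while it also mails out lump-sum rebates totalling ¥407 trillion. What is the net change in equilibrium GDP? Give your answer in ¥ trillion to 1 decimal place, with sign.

Expenditure multiplier = 1/(1 − c(1−t)) = 1/(1 − 0.765×0.78) = 1/0.4033 ≈ 2.48.
ΔG contributes k·ΔG = (+¥211 trillion) / 0.4033 ≈ +¥523.2 trillion.
ΔT of −¥407 trillion changes first-round spending by −c·ΔT = +¥311.355 trillion, contributing k·(−c·ΔT) = (+¥311.355 trillion) / 0.4033 ≈ +¥772 trillion.
Net ΔY = k(ΔG − c·ΔT) = (+¥522.355 trillion) / 0.4033 ≈ +¥1,295.2 trillion.

+¥1,295.2 trillion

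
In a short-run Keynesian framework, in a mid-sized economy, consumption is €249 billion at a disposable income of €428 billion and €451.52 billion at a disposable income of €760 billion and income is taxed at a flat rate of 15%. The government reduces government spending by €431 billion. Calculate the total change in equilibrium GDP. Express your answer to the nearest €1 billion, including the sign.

MPC = ΔC/ΔYd = (451.52 − 249)/(760 − 428) = 202.52/332 = 0.61.
Spending multiplier = 1/(1 − c(1−t)) = 1/(1 − 0.61×0.85) = 1/0.4815 ≈ 2.077.
ΔY = k × ΔG = (−€431 billion) / 0.4815 ≈ −€895 billion.

−€895 billion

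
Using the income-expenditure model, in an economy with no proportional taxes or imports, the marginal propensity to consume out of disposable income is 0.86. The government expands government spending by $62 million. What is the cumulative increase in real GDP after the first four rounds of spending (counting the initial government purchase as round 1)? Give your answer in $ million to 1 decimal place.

Round 1 adds ΔG = $62 million; each later round is MPC = 0.86 times the previous.
After 4 rounds: 62 + 53.32 + 45.8552 + 39.435472 = ΔG·(1 − c^4)/(1 − c) = 62 × (1 − 0.54700816)/0.14 ≈ $200.6 million.

$200.6 million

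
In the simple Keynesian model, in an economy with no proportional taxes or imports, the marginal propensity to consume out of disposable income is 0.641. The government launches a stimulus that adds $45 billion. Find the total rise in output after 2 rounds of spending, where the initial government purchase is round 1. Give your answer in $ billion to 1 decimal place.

$73.8 billion

Round 1 adds ΔG = $45 billion; each later round is MPC = 0.641 times the previous.
After 2 rounds: 45 + 28.845 = ΔG·(1 − c^2)/(1 − c) = 45 × (1 − 0.410881)/0.359 ≈ $73.8 billion.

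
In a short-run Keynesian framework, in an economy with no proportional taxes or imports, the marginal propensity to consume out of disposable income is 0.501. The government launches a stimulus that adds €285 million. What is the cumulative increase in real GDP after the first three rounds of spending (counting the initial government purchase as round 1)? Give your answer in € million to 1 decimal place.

€499.3 million

Round 1 adds ΔG = €285 million; each later round is MPC = 0.501 times the previous.
After 3 rounds: 285 + 142.785 + 71.535285 = ΔG·(1 − c^3)/(1 − c) = 285 × (1 − 0.125751501)/0.499 ≈ €499.3 million.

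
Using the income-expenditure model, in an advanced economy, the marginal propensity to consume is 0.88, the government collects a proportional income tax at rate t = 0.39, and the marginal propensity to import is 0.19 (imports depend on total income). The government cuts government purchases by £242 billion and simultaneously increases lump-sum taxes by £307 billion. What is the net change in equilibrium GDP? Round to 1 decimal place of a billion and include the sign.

−£784.1 billion

Expenditure multiplier = 1/(1 − c(1−t) + m) = 1/(1 − 0.88×0.61 + 0.19) = 1/0.6532 ≈ 1.531.
ΔG contributes k·ΔG = (−£242 billion) / 0.6532 ≈ −£370.5 billion.
ΔT of +£307 billion changes first-round spending by −c·ΔT = −£270.16 billion, contributing k·(−c·ΔT) = (−£270.16 billion) / 0.6532 ≈ −£413.6 billion.
Net ΔY = k(ΔG − c·ΔT) = (−£512.16 billion) / 0.6532 ≈ −£784.1 billion.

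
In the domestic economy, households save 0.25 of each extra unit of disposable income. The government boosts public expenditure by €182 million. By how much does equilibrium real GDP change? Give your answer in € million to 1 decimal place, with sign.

MPC = 1 − MPS = 1 − 0.25 = 0.75.
Spending multiplier = 1/(1 − MPC) = 1/(1 − 0.75) = 1/0.25 = 4.
ΔY = k × ΔG = (+€182 million) / 0.25 = +€728 million.

+€728.0 million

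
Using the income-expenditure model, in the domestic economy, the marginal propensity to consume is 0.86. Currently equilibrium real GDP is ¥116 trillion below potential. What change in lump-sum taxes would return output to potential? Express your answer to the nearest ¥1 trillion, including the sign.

Spending multiplier = 1/(1 − MPC) = 1/(1 − 0.86) = 1/0.14 ≈ 7.143.
Tax multiplier = −c·k = −0.86/0.14 ≈ −6.143. Need ΔY = +¥116 trillion, so ΔT = ΔY/(−c·k) = −(+¥116 trillion) × 0.14 / 0.86 ≈ −¥19 trillion.
The government should cut lump-sum taxes by ¥19 trillion.

−¥19 trillion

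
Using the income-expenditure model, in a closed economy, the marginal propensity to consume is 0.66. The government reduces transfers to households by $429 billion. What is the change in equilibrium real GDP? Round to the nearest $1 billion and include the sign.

−$833 billion

The transfer change shifts disposable income by −$429 billion, so first-round consumption changes by c·ΔTR = 0.66 × (−$429 billion) = −$283.14 billion.
Expenditure multiplier = 1/(1 − MPC) = 1/(1 − 0.66) = 1/0.34 ≈ 2.941.
The transfer multiplier is c × k ≈ 1.941, so ΔY = k × (c·ΔTR) = (−$283.14 billion) / 0.34 ≈ −$833 billion.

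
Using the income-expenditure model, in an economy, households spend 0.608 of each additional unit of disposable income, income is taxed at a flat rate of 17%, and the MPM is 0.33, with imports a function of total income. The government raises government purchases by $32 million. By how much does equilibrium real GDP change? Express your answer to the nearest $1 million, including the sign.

Expenditure multiplier = 1/(1 − c(1−t) + m) = 1/(1 − 0.608×0.83 + 0.33) = 1/0.82536 ≈ 1.212.
ΔY = k × ΔG = (+$32 million) / 0.82536 ≈ +$39 million.

+$39 million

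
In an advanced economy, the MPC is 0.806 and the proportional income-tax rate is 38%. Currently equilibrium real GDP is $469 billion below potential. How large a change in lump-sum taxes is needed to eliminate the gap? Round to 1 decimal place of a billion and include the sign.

−$291.1 billion

Spending multiplier = 1/(1 − c(1−t)) = 1/(1 − 0.806×0.62) = 1/0.50028 ≈ 1.999.
Tax multiplier = −c·k = −0.806/0.50028 ≈ −1.611. Need ΔY = +$469 billion, so ΔT = ΔY/(−c·k) = −(+$469 billion) × 0.50028 / 0.806 ≈ −$291.1 billion.
The government should cut lump-sum taxes by $291.1 billion.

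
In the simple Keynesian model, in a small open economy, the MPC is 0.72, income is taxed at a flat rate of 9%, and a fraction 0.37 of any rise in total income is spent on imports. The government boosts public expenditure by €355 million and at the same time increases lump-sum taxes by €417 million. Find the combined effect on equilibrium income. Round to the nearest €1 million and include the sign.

Expenditure multiplier = 1/(1 − c(1−t) + m) = 1/(1 − 0.72×0.91 + 0.37) = 1/0.7148 ≈ 1.399.
ΔG contributes k·ΔG = (+€355 million) / 0.7148 ≈ +€496.6 million.
ΔT of +€417 million changes first-round spending by −c·ΔT = −€300.24 million, contributing k·(−c·ΔT) = (−€300.24 million) / 0.7148 ≈ −€420 million.
Net ΔY = k(ΔG − c·ΔT) = (+€54.76 million) / 0.7148 ≈ +€77 million.

+€77 million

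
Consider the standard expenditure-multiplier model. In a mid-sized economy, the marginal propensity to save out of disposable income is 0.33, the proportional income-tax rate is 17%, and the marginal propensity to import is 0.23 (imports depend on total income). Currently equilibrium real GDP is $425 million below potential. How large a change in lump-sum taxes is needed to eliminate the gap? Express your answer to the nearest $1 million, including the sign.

MPC = 1 − MPS = 1 − 0.33 = 0.67.
Spending multiplier = 1/(1 − c(1−t) + m) = 1/(1 − 0.67×0.83 + 0.23) = 1/0.6739 ≈ 1.484.
Tax multiplier = −c·k = −0.67/0.6739 ≈ −0.994. Need ΔY = +$425 million, so ΔT = ΔY/(−c·k) = −(+$425 million) × 0.6739 / 0.67 ≈ −$427 million.
The government should cut lump-sum taxes by $427 million.

−$427 million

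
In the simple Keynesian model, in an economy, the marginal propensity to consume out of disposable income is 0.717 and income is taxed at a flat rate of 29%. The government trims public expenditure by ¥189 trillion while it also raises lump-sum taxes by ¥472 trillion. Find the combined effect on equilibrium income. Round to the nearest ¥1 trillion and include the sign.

−¥1,074 trillion

Expenditure multiplier = 1/(1 − c(1−t)) = 1/(1 − 0.717×0.71) = 1/0.49093 ≈ 2.037.
ΔG contributes k·ΔG = (−¥189 trillion) / 0.49093 ≈ −¥385 trillion.
ΔT of +¥472 trillion changes first-round spending by −c·ΔT = −¥338.424 trillion, contributing k·(−c·ΔT) = (−¥338.424 trillion) / 0.49093 ≈ −¥689.4 trillion.
Net ΔY = k(ΔG − c·ΔT) = (−¥527.424 trillion) / 0.49093 ≈ −¥1,074 trillion.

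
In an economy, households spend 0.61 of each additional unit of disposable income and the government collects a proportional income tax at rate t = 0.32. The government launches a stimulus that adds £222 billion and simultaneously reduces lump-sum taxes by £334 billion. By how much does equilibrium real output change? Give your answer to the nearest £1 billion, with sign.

Expenditure multiplier = 1/(1 − c(1−t)) = 1/(1 − 0.61×0.68) = 1/0.5852 ≈ 1.709.
ΔG contributes k·ΔG = (+£222 billion) / 0.5852 ≈ +£379.4 billion.
ΔT of −£334 billion changes first-round spending by −c·ΔT = +£203.74 billion, contributing k·(−c·ΔT) = (+£203.74 billion) / 0.5852 ≈ +£348.2 billion.
Net ΔY = k(ΔG − c·ΔT) = (+£425.74 billion) / 0.5852 ≈ +£728 billion.

+£728 billion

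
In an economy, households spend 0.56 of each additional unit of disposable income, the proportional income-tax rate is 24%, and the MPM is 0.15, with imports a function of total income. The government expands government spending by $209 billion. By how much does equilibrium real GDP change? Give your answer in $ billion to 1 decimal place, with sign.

+$288.5 billion

Government-spending multiplier = 1/(1 − c(1−t) + m) = 1/(1 − 0.56×0.76 + 0.15) = 1/0.7244 ≈ 1.38.
ΔY = k × ΔG = (+$209 billion) / 0.7244 ≈ +$288.5 billion.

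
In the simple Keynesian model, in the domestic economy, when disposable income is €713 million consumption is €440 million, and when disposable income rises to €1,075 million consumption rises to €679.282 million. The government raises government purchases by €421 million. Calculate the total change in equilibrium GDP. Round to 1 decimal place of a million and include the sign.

+€1,241.9 million

MPC = ΔC/ΔYd = (679.282 − 440)/(1,075 − 713) = 239.282/362 = 0.661.
Expenditure multiplier = 1/(1 − MPC) = 1/(1 − 0.661) = 1/0.339 ≈ 2.95.
ΔY = k × ΔG = (+€421 million) / 0.339 ≈ +€1,241.9 million.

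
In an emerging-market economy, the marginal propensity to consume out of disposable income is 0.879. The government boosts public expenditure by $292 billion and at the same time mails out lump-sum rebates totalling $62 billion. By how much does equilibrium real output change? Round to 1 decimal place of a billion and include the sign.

Expenditure multiplier = 1/(1 − MPC) = 1/(1 − 0.879) = 1/0.121 ≈ 8.264.
ΔG contributes k·ΔG = (+$292 billion) / 0.121 ≈ +$2,413.2 billion.
ΔT of −$62 billion changes first-round spending by −c·ΔT = +$54.498 billion, contributing k·(−c·ΔT) = (+$54.498 billion) / 0.121 ≈ +$450.4 billion.
Net ΔY = k(ΔG − c·ΔT) = (+$346.498 billion) / 0.121 ≈ +$2,863.6 billion.

+$2,863.6 billion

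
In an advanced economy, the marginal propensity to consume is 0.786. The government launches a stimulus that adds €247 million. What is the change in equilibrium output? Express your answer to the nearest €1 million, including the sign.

+€1,154 million

Expenditure multiplier = 1/(1 − MPC) = 1/(1 − 0.786) = 1/0.214 ≈ 4.673.
ΔY = k × ΔG = (+€247 million) / 0.214 ≈ +€1,154 million.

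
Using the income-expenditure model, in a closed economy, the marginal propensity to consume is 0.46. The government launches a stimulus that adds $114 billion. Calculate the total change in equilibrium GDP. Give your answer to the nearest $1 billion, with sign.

+$211 billion

Spending multiplier = 1/(1 − MPC) = 1/(1 − 0.46) = 1/0.54 ≈ 1.852.
ΔY = k × ΔG = (+$114 billion) / 0.54 ≈ +$211 billion.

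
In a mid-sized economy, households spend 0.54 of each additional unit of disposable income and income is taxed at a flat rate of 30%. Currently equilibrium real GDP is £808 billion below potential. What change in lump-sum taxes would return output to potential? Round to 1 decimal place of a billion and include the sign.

−£930.7 billion

Spending multiplier = 1/(1 − c(1−t)) = 1/(1 − 0.54×0.7) = 1/0.622 ≈ 1.608.
Tax multiplier = −c·k = −0.54/0.622 ≈ −0.868. Need ΔY = +£808 billion, so ΔT = ΔY/(−c·k) = −(+£808 billion) × 0.622 / 0.54 ≈ −£930.7 billion.
The government should cut lump-sum taxes by £930.7 billion.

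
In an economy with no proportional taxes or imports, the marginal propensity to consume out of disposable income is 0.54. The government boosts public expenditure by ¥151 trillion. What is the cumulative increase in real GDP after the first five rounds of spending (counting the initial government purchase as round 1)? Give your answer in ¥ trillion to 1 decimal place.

Round 1 adds ΔG = ¥151 trillion; each later round is MPC = 0.54 times the previous.
After 5 rounds: 151 + 81.54 + 44.0316 + 23.777064 + 12.83961456 = ΔG·(1 − c^5)/(1 − c) = 151 × (1 − 0.0459165024)/0.46 ≈ ¥313.2 trillion.

¥313.2 trillion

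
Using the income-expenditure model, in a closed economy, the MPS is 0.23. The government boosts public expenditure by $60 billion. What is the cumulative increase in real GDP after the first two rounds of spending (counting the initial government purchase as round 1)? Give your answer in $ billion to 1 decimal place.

MPC = 1 − MPS = 1 − 0.23 = 0.77.
Round 1 adds ΔG = $60 billion; each later round is MPC = 0.77 times the previous.
After 2 rounds: 60 + 46.2 = ΔG·(1 − c^2)/(1 − c) = 60 × (1 − 0.5929)/0.23 = $106.2 billion.

$106.2 billion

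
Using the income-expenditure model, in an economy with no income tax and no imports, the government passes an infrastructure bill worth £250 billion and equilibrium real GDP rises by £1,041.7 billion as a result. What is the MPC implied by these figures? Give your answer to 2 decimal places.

Implied spending multiplier k = ΔY/ΔG = 1,041.7/250 = 4.1668.
Since k = 1/(1 − MPC), MPC = 1 − 1/k = 1 − ΔG/ΔY = 1 − 250/1,041.7 ≈ 0.76.

0.76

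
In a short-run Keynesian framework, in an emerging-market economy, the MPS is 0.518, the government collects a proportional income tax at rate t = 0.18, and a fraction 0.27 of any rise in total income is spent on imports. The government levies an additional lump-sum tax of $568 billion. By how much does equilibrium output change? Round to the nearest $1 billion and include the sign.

MPC = 1 − MPS = 1 − 0.518 = 0.482.
A lump-sum tax change of +$568 billion shifts disposable income by −$568 billion; first-round consumption changes by −c × ΔT = −0.482 × (+$568 billion) = −$273.776 billion.
Expenditure multiplier = 1/(1 − c(1−t) + m) = 1/(1 − 0.482×0.82 + 0.27) = 1/0.87476 ≈ 1.143.
The tax multiplier is −c × k ≈ −0.551, so ΔY = k × (−c·ΔT) = (−$273.776 billion) / 0.87476 ≈ −$313 billion.

−$313 billion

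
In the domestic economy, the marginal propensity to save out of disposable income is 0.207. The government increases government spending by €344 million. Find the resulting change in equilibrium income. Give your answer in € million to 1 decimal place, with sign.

+€1,661.8 million

MPC = 1 − MPS = 1 − 0.207 = 0.793.
Expenditure multiplier = 1/(1 − MPC) = 1/(1 − 0.793) = 1/0.207 ≈ 4.831.
ΔY = k × ΔG = (+€344 million) / 0.207 ≈ +€1,661.8 million.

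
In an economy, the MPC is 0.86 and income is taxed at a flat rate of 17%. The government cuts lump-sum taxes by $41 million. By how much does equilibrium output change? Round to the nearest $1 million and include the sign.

A lump-sum tax change of −$41 million shifts disposable income by +$41 million; first-round consumption changes by −c × ΔT = −0.86 × (−$41 million) = +$35.26 million.
Expenditure multiplier = 1/(1 − c(1−t)) = 1/(1 − 0.86×0.83) = 1/0.2862 ≈ 3.494.
The tax multiplier is −c × k ≈ −3.005, so ΔY = k × (−c·ΔT) = (+$35.26 million) / 0.2862 ≈ +$123 million.

+$123 million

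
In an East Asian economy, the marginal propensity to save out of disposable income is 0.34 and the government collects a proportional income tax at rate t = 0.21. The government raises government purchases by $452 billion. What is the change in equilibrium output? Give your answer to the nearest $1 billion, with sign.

+$944 billion

MPC = 1 − MPS = 1 − 0.34 = 0.66.
Spending multiplier = 1/(1 − c(1−t)) = 1/(1 − 0.66×0.79) = 1/0.4786 ≈ 2.089.
ΔY = k × ΔG = (+$452 billion) / 0.4786 ≈ +$944 billion.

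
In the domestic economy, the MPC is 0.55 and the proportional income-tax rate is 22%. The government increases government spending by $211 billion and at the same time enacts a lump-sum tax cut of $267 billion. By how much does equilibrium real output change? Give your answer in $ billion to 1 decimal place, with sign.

Expenditure multiplier = 1/(1 − c(1−t)) = 1/(1 − 0.55×0.78) = 1/0.571 ≈ 1.751.
ΔG contributes k·ΔG = (+$211 billion) / 0.571 ≈ +$369.5 billion.
ΔT of −$267 billion changes first-round spending by −c·ΔT = +$146.85 billion, contributing k·(−c·ΔT) = (+$146.85 billion) / 0.571 ≈ +$257.2 billion.
Net ΔY = k(ΔG − c·ΔT) = (+$357.85 billion) / 0.571 ≈ +$626.7 billion.

+$626.7 billion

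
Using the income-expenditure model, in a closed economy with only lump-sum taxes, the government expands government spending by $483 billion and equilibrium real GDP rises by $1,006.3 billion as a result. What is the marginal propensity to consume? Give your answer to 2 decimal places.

Implied spending multiplier k = ΔY/ΔG = 1,006.3/483 ≈ 2.0834.
Since k = 1/(1 − MPC), MPC = 1 − 1/k = 1 − ΔG/ΔY = 1 − 483/1,006.3 ≈ 0.52.

0.52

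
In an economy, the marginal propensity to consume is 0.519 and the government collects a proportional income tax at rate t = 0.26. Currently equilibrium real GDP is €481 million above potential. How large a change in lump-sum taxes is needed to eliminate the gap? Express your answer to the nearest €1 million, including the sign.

+€571 million

Spending multiplier = 1/(1 − c(1−t)) = 1/(1 − 0.519×0.74) = 1/0.61594 ≈ 1.624.
Tax multiplier = −c·k = −0.519/0.61594 ≈ −0.843. Need ΔY = −€481 million, so ΔT = ΔY/(−c·k) = −(−€481 million) × 0.61594 / 0.519 ≈ +€571 million.
The government should raise lump-sum taxes by €571 million.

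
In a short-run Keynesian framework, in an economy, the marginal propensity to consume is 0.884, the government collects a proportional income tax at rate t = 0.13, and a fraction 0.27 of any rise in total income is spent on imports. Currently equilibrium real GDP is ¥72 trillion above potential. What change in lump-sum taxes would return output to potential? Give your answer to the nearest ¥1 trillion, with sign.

+¥41 trillion

Spending multiplier = 1/(1 − c(1−t) + m) = 1/(1 − 0.884×0.87 + 0.27) = 1/0.50092 ≈ 1.996.
Tax multiplier = −c·k = −0.884/0.50092 ≈ −1.765. Need ΔY = −¥72 trillion, so ΔT = ΔY/(−c·k) = −(−¥72 trillion) × 0.50092 / 0.884 ≈ +¥41 trillion.
The government should raise lump-sum taxes by ¥41 trillion.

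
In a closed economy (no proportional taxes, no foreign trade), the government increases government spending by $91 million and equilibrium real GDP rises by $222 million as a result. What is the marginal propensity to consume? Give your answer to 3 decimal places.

0.590

Implied spending multiplier k = ΔY/ΔG = 222/91 ≈ 2.4396.
Since k = 1/(1 − MPC), MPC = 1 − 1/k = 1 − ΔG/ΔY = 1 − 91/222 ≈ 0.590.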